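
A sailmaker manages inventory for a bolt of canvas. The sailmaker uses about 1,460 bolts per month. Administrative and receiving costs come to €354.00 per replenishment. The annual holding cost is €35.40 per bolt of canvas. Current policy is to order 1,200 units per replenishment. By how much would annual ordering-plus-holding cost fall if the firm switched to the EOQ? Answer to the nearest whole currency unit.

Extra cost ≈ €5,454 per year

Annual demand D = 1,460 × 12 = 17,520.
EOQ = √(2DS/H) = √(2 × 17,520 × 354 / 35.4) ≈ 591.95.
Cost at Q* = (D/Q*)S + (Q*/2)H = √(2DSH) ≈ €20,954.89.
Cost at Q = 1,200: (17,520/1,200)×354 + (1,200/2)×35.4 = €5,168.40 + €21,240.00 = €26,408.40.
Excess = €26,408.40 − €20,954.89 = €5,453.51.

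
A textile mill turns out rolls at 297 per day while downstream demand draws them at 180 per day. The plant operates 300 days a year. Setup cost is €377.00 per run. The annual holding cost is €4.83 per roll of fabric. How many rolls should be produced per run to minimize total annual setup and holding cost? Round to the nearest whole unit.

Q* ≈ 4,626 rolls

Annual demand D = 180 × 300 = 54,000.
Production build-up factor (1 − d/p) = 1 − 180/297 = 0.3939.
Q* = √(2DS / (H(1 − d/p))) = √(2 × 54,000 × 377 / (4.83 × 0.3939)).
= √(40,716,000 / 1.9027) ≈ 4625.879.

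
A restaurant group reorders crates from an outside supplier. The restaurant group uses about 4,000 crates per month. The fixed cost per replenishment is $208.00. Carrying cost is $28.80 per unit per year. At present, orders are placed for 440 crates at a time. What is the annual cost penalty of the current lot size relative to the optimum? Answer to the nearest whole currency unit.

Extra cost ≈ $5,046 per year

Annual demand D = 4,000 × 12 = 48,000.
EOQ = √(2DS/H) = √(2 × 48,000 × 208 / 28.8) ≈ 832.67.
Cost at Q* = (D/Q*)S + (Q*/2)H = √(2DSH) ≈ $23,980.79.
Cost at Q = 440: (48,000/440)×208 + (440/2)×28.8 = $22,690.91 + $6,336.00 = $29,026.91.
Excess = $29,026.91 − $23,980.79 = $5,046.12.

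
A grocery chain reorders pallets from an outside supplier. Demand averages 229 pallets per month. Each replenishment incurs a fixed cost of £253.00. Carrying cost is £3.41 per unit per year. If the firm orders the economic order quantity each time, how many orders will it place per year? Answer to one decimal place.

Annual demand D = 229 × 12 = 2,748.
EOQ = √(2DS/H) = √(2 × 2,748 × 253 / 3.41) ≈ 638.57.
Orders per year = D / Q* = 2,748 / 638.57 ≈ 4.303.

N ≈ 4.3 orders per year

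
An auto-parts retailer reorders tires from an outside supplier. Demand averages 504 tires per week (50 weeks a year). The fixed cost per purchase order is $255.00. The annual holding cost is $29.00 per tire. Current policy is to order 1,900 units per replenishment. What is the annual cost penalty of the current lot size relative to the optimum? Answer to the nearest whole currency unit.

Extra cost ≈ $11,626 per year

Annual demand D = 504 × 50 = 25,200.
EOQ = √(2DS/H) = √(2 × 25,200 × 255 / 29) ≈ 665.71.
Cost at Q* = (D/Q*)S + (Q*/2)H = √(2DSH) ≈ $19,305.65.
Cost at Q = 1,900: (25,200/1,900)×255 + (1,900/2)×29 = $3,382.11 + $27,550.00 = $30,932.11.
Excess = $30,932.11 − $19,305.65 = $11,626.46.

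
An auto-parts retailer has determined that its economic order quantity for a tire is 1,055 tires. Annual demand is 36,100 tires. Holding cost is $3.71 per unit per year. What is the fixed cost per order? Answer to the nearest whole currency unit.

Invert the EOQ relation Q*² = 2DS/H.
From Q* = √(2DS/H): S = Q*²H / (2D) = 1,055² × 3.71 / (2 × 36,100) = 57.1928.

S ≈ $57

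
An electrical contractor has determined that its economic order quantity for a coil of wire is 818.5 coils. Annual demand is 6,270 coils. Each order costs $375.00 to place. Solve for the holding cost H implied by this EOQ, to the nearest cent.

H ≈ $7.02

Squaring Q* = √(2DS/H) gives Q*² = 2DS/H.
From Q* = √(2DS/H): H = 2DS / Q*² = 2 × 6,270 × 375 / 818.5² = 7.0193.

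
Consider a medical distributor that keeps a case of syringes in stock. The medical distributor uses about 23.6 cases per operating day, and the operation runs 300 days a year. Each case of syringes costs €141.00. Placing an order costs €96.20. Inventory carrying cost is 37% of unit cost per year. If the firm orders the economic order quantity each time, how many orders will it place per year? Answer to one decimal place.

Annual demand D = 23.6 × 300 = 7,080.
Holding cost H = 0.37 × €141.00 = €52.1700 per unit per year.
Q* = √(2DS/H) = √(2 × 7,080 × 96.2 / 52.17) ≈ 161.59.
Orders per year = D / Q* = 7,080 / 161.59 ≈ 43.815.

N ≈ 43.8 orders per year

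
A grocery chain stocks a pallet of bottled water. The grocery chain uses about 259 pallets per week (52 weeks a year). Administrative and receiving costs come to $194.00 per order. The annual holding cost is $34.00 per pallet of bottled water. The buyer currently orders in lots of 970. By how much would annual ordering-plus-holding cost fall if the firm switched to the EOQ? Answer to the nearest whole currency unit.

Extra cost ≈ $5,854 per year

Annual demand D = 259 × 52 = 13,468.
EOQ = √(2DS/H) = √(2 × 13,468 × 194 / 34) ≈ 392.04.
Cost at Q* = (D/Q*)S + (Q*/2)H = √(2DSH) ≈ $13,329.29.
Cost at Q = 970: (13,468/970)×194 + (970/2)×34 = $2,693.60 + $16,490.00 = $19,183.60.
Excess = $19,183.60 − $13,329.29 = $5,854.31.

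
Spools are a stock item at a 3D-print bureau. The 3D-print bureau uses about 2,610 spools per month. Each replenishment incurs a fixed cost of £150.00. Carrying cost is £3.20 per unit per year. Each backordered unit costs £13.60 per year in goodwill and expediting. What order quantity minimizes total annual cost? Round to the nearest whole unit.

Q* ≈ 1,905 spools

Annual demand D = 2,610 × 12 = 31,320.
With planned backorders, Q* = √(2DS/H) · √((H+B)/B).
√(2DS/H) = √(2 × 31,320 × 150 / 3.2) = 1713.549.
√((H+B)/B) = √((3.2+13.6)/13.6) = 1.1114.
Q* ≈ 1904.503.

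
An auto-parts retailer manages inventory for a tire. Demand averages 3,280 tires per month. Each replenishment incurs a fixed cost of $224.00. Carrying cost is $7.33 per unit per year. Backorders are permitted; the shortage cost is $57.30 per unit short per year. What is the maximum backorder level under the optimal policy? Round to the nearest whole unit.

Annual demand D = 3,280 × 12 = 39,360.
With planned backorders, Q* = √(2DS/H) · √((H+B)/B).
√(2DS/H) = √(2 × 39,360 × 224 / 7.33) = 1551.010.
√((H+B)/B) = √((7.33+57.3)/57.3) = 1.0620.
Q* ≈ 1647.230.
S* = Q* · H/(H+B) = 1647.230 × 7.33/64.63 ≈ 186.820.

S* ≈ 187 tires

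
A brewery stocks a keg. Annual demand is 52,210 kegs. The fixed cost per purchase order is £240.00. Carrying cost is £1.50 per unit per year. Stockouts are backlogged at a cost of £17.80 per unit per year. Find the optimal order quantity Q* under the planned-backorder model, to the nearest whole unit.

Q* ≈ 4,256 kegs

With planned backorders, Q* = √(2DS/H) · √((H+B)/B).
√(2DS/H) = √(2 × 52,210 × 240 / 1.5) = 4087.444.
√((H+B)/B) = √((1.5+17.8)/17.8) = 1.0413.
Q* ≈ 4256.185.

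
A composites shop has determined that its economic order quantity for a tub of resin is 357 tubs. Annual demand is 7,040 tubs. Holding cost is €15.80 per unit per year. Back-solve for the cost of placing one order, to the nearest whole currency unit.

S ≈ €143

The basic EOQ model gives Q* = √(2DS/H); rearrange for the unknown.
From Q* = √(2DS/H): S = Q*²H / (2D) = 357² × 15.8 / (2 × 7,040) = 143.0181.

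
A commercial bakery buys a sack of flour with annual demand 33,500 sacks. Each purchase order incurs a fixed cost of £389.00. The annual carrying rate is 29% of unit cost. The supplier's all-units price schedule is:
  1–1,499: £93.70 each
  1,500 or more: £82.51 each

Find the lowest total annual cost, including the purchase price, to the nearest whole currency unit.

Holding cost per unit per year at price C is H = 0.29·C.
Candidates are each tier's EOQ (if it falls in that tier) and each price-break quantity.
EOQ at £93.70 = 979.4 (feasible in tier 1): TC = 33,500×£93.70 + (33,500/979.4)×389 + (979.4/2)×0.29×£93.70 = £3,165,562.21.
EOQ at £82.51 = 1043.7 < 1500, so use break Q=1500: TC = 33,500×£82.51 + (33,500/1500.0)×389 + (1500.0/2)×0.29×£82.51 = £2,790,718.59.
Lowest total cost among the candidates is at Q = 1500.0.

TC* ≈ £2,790,719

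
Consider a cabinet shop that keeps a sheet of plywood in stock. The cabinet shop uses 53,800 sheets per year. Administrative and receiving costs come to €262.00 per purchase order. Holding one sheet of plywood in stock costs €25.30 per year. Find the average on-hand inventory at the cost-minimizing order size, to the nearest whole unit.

Average inventory ≈ 528 sheets

Q* = √(2DS/H) = √(2 × 53,800 × 262 / 25.3) ≈ 1055.59.
Average inventory = Q*/2 ≈ 1055.59 / 2 = 527.797.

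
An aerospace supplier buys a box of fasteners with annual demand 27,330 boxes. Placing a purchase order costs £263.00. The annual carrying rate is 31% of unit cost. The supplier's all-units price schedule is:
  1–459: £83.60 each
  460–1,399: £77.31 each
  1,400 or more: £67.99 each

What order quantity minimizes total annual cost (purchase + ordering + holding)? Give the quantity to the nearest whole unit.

Holding cost per unit per year at price C is H = 0.31·C.
Evaluate total cost at each tier's feasible EOQ or, if the EOQ is below the tier, at the tier's minimum quantity.
Tier 1 (£83.60): EOQ = 744.8 exceeds tier's upper bound 459, so this tier is dominated.
EOQ at £77.31 = 774.5 (feasible in tier 2): TC = 27,330×£77.31 + (27,330/774.5)×263 + (774.5/2)×0.31×£77.31 = £2,131,443.73.
EOQ at £67.99 = 825.9 < 1400, so use break Q=1400: TC = 27,330×£67.99 + (27,330/1400.0)×263 + (1400.0/2)×0.31×£67.99 = £1,878,054.67.
Lowest total cost is £1,878,054.67 at Q = 1400.0.

Q* ≈ 1,400 boxes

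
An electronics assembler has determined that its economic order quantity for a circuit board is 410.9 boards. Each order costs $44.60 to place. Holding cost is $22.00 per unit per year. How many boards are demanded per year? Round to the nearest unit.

The basic EOQ model gives Q* = √(2DS/H); rearrange for the unknown.
From Q* = √(2DS/H): D = Q*²H / (2S) = 410.9² × 22 / (2 × 44.6) = 41641.859.

D ≈ 41,642 boards per year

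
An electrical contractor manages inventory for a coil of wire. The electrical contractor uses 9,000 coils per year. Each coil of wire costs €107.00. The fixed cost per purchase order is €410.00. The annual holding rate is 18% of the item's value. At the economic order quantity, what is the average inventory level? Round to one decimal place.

Average inventory ≈ 309.5 coils

Holding cost H = 0.18 × €107.00 = €19.2600 per unit per year.
EOQ = √(2DS/H) = √(2 × 9,000 × 410 / 19.26) ≈ 619.01.
Average inventory = Q*/2 ≈ 619.01 / 2 = 309.507.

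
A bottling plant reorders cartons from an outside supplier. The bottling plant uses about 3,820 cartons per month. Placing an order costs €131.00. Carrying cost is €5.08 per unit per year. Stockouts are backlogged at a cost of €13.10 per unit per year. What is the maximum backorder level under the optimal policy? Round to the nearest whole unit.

S* ≈ 506 cartons

Annual demand D = 3,820 × 12 = 45,840.
With planned backorders, Q* = √(2DS/H) · √((H+B)/B).
√(2DS/H) = √(2 × 45,840 × 131 / 5.08) = 1537.592.
√((H+B)/B) = √((5.08+13.1)/13.1) = 1.1780.
Q* ≈ 1811.350.
S* = Q* · H/(H+B) = 1811.350 × 5.08/18.18 ≈ 506.142.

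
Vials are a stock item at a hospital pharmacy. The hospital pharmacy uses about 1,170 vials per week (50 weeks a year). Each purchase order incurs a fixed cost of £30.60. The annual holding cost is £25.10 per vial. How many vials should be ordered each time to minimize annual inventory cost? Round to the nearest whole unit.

Annual demand D = 1,170 × 50 = 58,500.
EOQ = √(2DS / H) = √(2 × 58,500 × 30.6 / 25.1).
= √(3,580,200 / 25.1) = √142,637.4502 ≈ 377.674.

Q* ≈ 378 vials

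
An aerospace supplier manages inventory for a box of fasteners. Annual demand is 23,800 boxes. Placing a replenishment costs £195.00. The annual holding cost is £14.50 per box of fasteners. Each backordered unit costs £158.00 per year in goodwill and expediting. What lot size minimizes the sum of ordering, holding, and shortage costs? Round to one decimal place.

With planned backorders, Q* = √(2DS/H) · √((H+B)/B).
√(2DS/H) = √(2 × 23,800 × 195 / 14.5) = 800.086.
√((H+B)/B) = √((14.5+158)/158) = 1.0449.
Q* ≈ 835.993.

Q* ≈ 836.0 boxes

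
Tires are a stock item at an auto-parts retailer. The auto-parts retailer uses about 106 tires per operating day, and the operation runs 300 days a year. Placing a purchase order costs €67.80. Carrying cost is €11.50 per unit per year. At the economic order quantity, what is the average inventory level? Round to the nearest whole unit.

Annual demand D = 106 × 300 = 31,800.
The optimal lot size = √(2DS/H) = √(2 × 31,800 × 67.8 / 11.5) ≈ 612.34.
Average inventory = Q*/2 ≈ 612.34 / 2 = 306.171.

Average inventory ≈ 306 tires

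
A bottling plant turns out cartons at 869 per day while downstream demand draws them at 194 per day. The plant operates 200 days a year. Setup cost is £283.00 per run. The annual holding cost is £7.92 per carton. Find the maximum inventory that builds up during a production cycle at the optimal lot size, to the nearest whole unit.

Annual demand D = 194 × 200 = 38,800.
Production build-up factor (1 − d/p) = 1 − 194/869 = 0.7768.
Q* = √(2DS / (H(1 − d/p))) = √(2 × 38,800 × 283 / (7.92 × 0.7768)).
= √(21,960,800 / 6.1519) ≈ 1889.381.
Maximum inventory = Q*(1 − d/p) = 1889.381 × 0.7768 ≈ 1467.586.

I_max ≈ 1,468 cartons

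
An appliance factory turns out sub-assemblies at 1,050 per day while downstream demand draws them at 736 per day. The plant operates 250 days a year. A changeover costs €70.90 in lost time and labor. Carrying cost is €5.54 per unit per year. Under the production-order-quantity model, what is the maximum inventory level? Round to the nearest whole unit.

I_max ≈ 1,187 sub-assemblies

Annual demand D = 736 × 250 = 184,000.
Production build-up factor (1 − d/p) = 1 − 736/1,050 = 0.2990.
Q* = √(2DS / (H(1 − d/p))) = √(2 × 184,000 × 70.9 / (5.54 × 0.2990)).
= √(26,091,200 / 1.6567) ≈ 3968.460.
Maximum inventory = Q*(1 − d/p) = 3968.460 × 0.2990 ≈ 1186.758.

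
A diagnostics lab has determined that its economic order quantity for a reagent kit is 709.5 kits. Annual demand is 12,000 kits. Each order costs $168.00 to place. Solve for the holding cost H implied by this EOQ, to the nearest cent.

Invert the EOQ relation Q*² = 2DS/H.
From Q* = √(2DS/H): H = 2DS / Q*² = 2 × 12,000 × 168 / 709.5² = 8.0097.

H ≈ $8.01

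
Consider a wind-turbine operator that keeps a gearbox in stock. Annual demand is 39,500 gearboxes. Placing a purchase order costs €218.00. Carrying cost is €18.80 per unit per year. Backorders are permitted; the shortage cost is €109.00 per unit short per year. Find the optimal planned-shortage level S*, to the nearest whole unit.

With planned backorders, Q* = √(2DS/H) · √((H+B)/B).
√(2DS/H) = √(2 × 39,500 × 218 / 18.8) = 957.112.
√((H+B)/B) = √((18.8+109)/109) = 1.0828.
Q* ≈ 1036.371.
S* = Q* · H/(H+B) = 1036.371 × 18.8/127.8 ≈ 152.455.

S* ≈ 152 gearboxes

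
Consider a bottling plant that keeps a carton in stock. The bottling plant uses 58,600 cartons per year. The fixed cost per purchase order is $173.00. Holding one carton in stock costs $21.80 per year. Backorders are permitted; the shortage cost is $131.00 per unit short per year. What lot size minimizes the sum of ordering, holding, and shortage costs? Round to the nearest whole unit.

With planned backorders, Q* = √(2DS/H) · √((H+B)/B).
√(2DS/H) = √(2 × 58,600 × 173 / 21.8) = 964.403.
√((H+B)/B) = √((21.8+131)/131) = 1.0800.
Q* ≈ 1041.561.

Q* ≈ 1,042 cartons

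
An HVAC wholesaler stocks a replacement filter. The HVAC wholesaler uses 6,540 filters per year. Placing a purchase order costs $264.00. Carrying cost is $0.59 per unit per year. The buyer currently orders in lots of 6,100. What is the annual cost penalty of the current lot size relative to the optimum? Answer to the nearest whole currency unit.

Extra cost ≈ $655 per year

EOQ = √(2DS/H) = √(2 × 6,540 × 264 / 0.59) ≈ 2419.24.
Cost at Q* = (D/Q*)S + (Q*/2)H = √(2DSH) ≈ $1,427.35.
Cost at Q = 6,100: (6,540/6,100)×264 + (6,100/2)×0.59 = $283.04 + $1,799.50 = $2,082.54.
Excess = $2,082.54 − $1,427.35 = $655.19.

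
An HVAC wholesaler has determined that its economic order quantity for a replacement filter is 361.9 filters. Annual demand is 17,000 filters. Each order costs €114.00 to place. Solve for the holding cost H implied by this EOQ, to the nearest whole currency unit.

Invert the EOQ relation Q*² = 2DS/H.
From Q* = √(2DS/H): H = 2DS / Q*² = 2 × 17,000 × 114 / 361.9² = 29.5942.

H ≈ €30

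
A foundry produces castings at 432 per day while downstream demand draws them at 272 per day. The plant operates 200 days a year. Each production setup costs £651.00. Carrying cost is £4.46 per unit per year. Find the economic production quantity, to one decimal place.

Annual demand D = 272 × 200 = 54,400.
Production build-up factor (1 − d/p) = 1 − 272/432 = 0.3704.
Q* = √(2DS / (H(1 − d/p))) = √(2 × 54,400 × 651 / (4.46 × 0.3704)).
= √(70,828,800 / 1.6519) ≈ 6548.162.

Q* ≈ 6,548.2 castings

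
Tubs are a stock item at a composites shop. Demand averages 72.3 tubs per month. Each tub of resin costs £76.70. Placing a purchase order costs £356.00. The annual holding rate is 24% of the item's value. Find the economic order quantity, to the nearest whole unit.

Annual demand D = 72.3 × 12 = 867.6.
Holding cost H = 0.24 × £76.70 = £18.4080 per unit per year.
EOQ = √(2DS / H) = √(2 × 867.6 × 356 / 18.408).
= √(617,731.2 / 18.408) = √33,557.7575 ≈ 183.188.

Q* ≈ 183 tubs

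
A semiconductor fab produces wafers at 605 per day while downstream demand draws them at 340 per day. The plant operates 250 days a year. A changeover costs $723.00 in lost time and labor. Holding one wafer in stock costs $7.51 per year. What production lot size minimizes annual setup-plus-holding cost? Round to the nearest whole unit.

Annual demand D = 340 × 250 = 85,000.
Production build-up factor (1 − d/p) = 1 − 340/605 = 0.4380.
Q* = √(2DS / (H(1 − d/p))) = √(2 × 85,000 × 723 / (7.51 × 0.4380)).
= √(122,910,000 / 3.2895) ≈ 6112.634.

Q* ≈ 6,113 wafers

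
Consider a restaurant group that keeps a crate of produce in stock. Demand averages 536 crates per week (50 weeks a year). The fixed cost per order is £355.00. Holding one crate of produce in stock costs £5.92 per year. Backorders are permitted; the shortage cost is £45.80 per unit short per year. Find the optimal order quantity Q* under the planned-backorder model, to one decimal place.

Annual demand D = 536 × 50 = 26,800.
With planned backorders, Q* = √(2DS/H) · √((H+B)/B).
√(2DS/H) = √(2 × 26,800 × 355 / 5.92) = 1792.816.
√((H+B)/B) = √((5.92+45.8)/45.8) = 1.0627.
Q* ≈ 1905.163.

Q* ≈ 1,905.2 crates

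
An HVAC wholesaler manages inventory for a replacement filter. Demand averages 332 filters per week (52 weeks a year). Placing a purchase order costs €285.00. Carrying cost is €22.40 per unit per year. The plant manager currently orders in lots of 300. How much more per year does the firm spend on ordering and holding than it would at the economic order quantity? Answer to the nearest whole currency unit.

Annual demand D = 332 × 52 = 17,264.
EOQ = √(2DS/H) = √(2 × 17,264 × 285 / 22.4) ≈ 662.80.
Cost at Q* = (D/Q*)S + (Q*/2)H = √(2DSH) ≈ €14,846.78.
Cost at Q = 300: (17,264/300)×285 + (300/2)×22.4 = €16,400.80 + €3,360.00 = €19,760.80.
Excess = €19,760.80 − €14,846.78 = €4,914.02.

Extra cost ≈ €4,914 per year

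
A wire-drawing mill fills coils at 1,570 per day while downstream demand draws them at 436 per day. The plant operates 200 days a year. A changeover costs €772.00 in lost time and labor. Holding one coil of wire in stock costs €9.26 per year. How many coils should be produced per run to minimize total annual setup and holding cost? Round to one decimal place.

Q* ≈ 4,486.6 coils

Annual demand D = 436 × 200 = 87,200.
Production build-up factor (1 − d/p) = 1 − 436/1,570 = 0.7223.
Q* = √(2DS / (H(1 − d/p))) = √(2 × 87,200 × 772 / (9.26 × 0.7223)).
= √(134,636,800 / 6.6884) ≈ 4486.624.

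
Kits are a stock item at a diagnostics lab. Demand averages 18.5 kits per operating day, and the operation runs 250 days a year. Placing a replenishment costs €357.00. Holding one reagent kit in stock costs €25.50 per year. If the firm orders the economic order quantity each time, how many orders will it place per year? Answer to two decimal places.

Annual demand D = 18.5 × 250 = 4,625.
Q* = √(2DS/H) = √(2 × 4,625 × 357 / 25.5) ≈ 359.86.
Orders per year = D / Q* = 4,625 / 359.86 ≈ 12.852.

N ≈ 12.85 orders per year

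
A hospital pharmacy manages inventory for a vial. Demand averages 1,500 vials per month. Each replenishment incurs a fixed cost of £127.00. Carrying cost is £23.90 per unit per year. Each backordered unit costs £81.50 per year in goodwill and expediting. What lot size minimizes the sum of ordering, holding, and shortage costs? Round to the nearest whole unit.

Q* ≈ 497 vials

Annual demand D = 1,500 × 12 = 18,000.
With planned backorders, Q* = √(2DS/H) · √((H+B)/B).
√(2DS/H) = √(2 × 18,000 × 127 / 23.9) = 437.375.
√((H+B)/B) = √((23.9+81.5)/81.5) = 1.1372.
Q* ≈ 497.388.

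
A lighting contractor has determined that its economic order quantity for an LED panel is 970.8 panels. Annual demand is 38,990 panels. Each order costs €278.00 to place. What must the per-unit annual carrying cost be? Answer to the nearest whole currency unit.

H ≈ €23

Invert the EOQ relation Q*² = 2DS/H.
From Q* = √(2DS/H): H = 2DS / Q*² = 2 × 38,990 × 278 / 970.8² = 23.0022.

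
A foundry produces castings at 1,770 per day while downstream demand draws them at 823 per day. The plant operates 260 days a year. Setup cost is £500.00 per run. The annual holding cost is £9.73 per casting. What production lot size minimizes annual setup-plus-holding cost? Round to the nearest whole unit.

Annual demand D = 823 × 260 = 213,980.
Production build-up factor (1 − d/p) = 1 − 823/1,770 = 0.5350.
Q* = √(2DS / (H(1 − d/p))) = √(2 × 213,980 × 500 / (9.73 × 0.5350)).
= √(213,980,000 / 5.2058) ≈ 6411.237.

Q* ≈ 6,411 castings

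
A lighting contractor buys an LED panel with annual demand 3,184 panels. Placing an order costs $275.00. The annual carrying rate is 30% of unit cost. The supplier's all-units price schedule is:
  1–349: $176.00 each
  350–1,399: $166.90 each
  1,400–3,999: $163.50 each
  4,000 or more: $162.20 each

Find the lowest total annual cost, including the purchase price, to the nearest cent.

TC* ≈ $542,673.56

Holding cost per unit per year at price C is H = 0.30·C.
For each price level, check whether its EOQ is feasible; otherwise the best quantity at that price is the breakpoint.
EOQ at $176.00 = 182.1 (feasible in tier 1): TC = 3,184×$176.00 + (3,184/182.1)×275 + (182.1/2)×0.30×$176.00 = $569,999.79.
EOQ at $166.90 = 187.0 < 350, so use break Q=350: TC = 3,184×$166.90 + (3,184/350.0)×275 + (350.0/2)×0.30×$166.90 = $542,673.56.
EOQ at $163.50 = 189.0 < 1400, so use break Q=1400: TC = 3,184×$163.50 + (3,184/1400.0)×275 + (1400.0/2)×0.30×$163.50 = $555,544.43.
EOQ at $162.20 = 189.7 < 4000, so use break Q=4000: TC = 3,184×$162.20 + (3,184/4000.0)×275 + (4000.0/2)×0.30×$162.20 = $613,983.70.
Lowest total cost among the candidates is at Q = 350.0.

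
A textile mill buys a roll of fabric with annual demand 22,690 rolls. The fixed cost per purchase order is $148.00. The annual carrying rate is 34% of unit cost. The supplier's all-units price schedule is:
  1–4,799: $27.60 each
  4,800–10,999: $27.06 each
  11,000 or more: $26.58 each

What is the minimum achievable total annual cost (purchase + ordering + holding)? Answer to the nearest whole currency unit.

TC* ≈ $634,183

Holding cost per unit per year at price C is H = 0.34·C.
For each price level, check whether its EOQ is feasible; otherwise the best quantity at that price is the breakpoint.
EOQ at $27.60 = 846.0 (feasible in tier 1): TC = 22,690×$27.60 + (22,690/846.0)×148 + (846.0/2)×0.34×$27.60 = $634,182.84.
EOQ at $27.06 = 854.4 < 4800, so use break Q=4800: TC = 22,690×$27.06 + (22,690/4800.0)×148 + (4800.0/2)×0.34×$27.06 = $636,771.97.
EOQ at $26.58 = 862.1 < 11000, so use break Q=11000: TC = 22,690×$26.58 + (22,690/11000.0)×148 + (11000.0/2)×0.34×$26.58 = $653,110.08.
Lowest total cost among the candidates is at Q = 846.0.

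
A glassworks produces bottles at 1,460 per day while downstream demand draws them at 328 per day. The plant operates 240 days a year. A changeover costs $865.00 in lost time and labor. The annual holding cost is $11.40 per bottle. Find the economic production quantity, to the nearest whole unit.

Annual demand D = 328 × 240 = 78,720.
Production build-up factor (1 − d/p) = 1 − 328/1,460 = 0.7753.
Q* = √(2DS / (H(1 − d/p))) = √(2 × 78,720 × 865 / (11.4 × 0.7753)).
= √(136,185,600 / 8.8389) ≈ 3925.242.

Q* ≈ 3,925 bottles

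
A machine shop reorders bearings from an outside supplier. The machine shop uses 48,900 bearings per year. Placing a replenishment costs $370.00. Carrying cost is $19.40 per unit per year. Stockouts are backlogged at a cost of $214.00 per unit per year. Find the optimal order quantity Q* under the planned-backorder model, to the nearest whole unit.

With planned backorders, Q* = √(2DS/H) · √((H+B)/B).
√(2DS/H) = √(2 × 48,900 × 370 / 19.4) = 1365.744.
√((H+B)/B) = √((19.4+214)/214) = 1.0443.
Q* ≈ 1426.307.

Q* ≈ 1,426 bearings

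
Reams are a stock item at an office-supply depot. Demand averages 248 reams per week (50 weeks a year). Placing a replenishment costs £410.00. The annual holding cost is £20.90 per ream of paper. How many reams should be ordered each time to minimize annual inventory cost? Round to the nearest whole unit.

Annual demand D = 248 × 50 = 12,400.
EOQ = √(2DS / H) = √(2 × 12,400 × 410 / 20.9).
= √(10,168,000 / 20.9) = √486,507.177 ≈ 697.501.

Q* ≈ 698 reams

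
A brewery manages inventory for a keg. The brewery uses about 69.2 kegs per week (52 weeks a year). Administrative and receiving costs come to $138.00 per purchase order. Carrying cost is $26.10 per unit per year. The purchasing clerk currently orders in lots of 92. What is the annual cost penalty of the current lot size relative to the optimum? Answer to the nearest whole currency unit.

Annual demand D = 69.2 × 52 = 3,598.4.
EOQ = √(2DS/H) = √(2 × 3,598.4 × 138 / 26.1) ≈ 195.07.
Cost at Q* = (D/Q*)S + (Q*/2)H = √(2DSH) ≈ $5,091.31.
Cost at Q = 92: (3,598.4/92)×138 + (92/2)×26.1 = $5,397.60 + $1,200.60 = $6,598.20.
Excess = $6,598.20 − $5,091.31 = $1,506.89.

Extra cost ≈ $1,507 per year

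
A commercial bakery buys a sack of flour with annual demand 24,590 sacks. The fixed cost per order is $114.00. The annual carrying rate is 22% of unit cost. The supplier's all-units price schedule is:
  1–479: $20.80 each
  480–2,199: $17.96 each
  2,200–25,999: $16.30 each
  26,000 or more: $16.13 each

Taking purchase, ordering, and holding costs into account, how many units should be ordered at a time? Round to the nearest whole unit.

Holding cost per unit per year at price C is H = 0.22·C.
Evaluate total cost at each tier's feasible EOQ or, if the EOQ is below the tier, at the tier's minimum quantity.
Tier 1 ($20.80): EOQ = 1106.9 exceeds tier's upper bound 479, so this tier is dominated.
EOQ at $17.96 = 1191.2 (feasible in tier 2): TC = 24,590×$17.96 + (24,590/1191.2)×114 + (1191.2/2)×0.22×$17.96 = $446,343.04.
EOQ at $16.30 = 1250.4 < 2200, so use break Q=2200: TC = 24,590×$16.30 + (24,590/2200.0)×114 + (2200.0/2)×0.22×$16.30 = $406,035.81.
EOQ at $16.13 = 1257.0 < 26000, so use break Q=26000: TC = 24,590×$16.13 + (24,590/26000.0)×114 + (26000.0/2)×0.22×$16.13 = $442,876.32.
Lowest total cost is $406,035.81 at Q = 2200.0.

Q* ≈ 2,200 sacks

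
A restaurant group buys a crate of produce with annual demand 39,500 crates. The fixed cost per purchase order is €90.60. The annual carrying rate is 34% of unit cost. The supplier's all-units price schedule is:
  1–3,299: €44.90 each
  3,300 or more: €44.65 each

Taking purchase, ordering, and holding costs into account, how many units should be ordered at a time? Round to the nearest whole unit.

Q* ≈ 685 crates

Holding cost per unit per year at price C is H = 0.34·C.
Candidates are each tier's EOQ (if it falls in that tier) and each price-break quantity.
EOQ at €44.90 = 684.7 (feasible in tier 1): TC = 39,500×€44.90 + (39,500/684.7)×90.6 + (684.7/2)×0.34×€44.90 = €1,784,002.98.
EOQ at €44.65 = 686.6 < 3300, so use break Q=3300: TC = 39,500×€44.65 + (39,500/3300.0)×90.6 + (3300.0/2)×0.34×€44.65 = €1,789,808.10.
Lowest total cost is €1,784,002.98 at Q = 684.7.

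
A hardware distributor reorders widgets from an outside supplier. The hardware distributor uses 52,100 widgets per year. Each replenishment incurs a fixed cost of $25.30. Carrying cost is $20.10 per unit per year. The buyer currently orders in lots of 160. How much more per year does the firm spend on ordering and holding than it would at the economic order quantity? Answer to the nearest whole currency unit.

EOQ = √(2DS/H) = √(2 × 52,100 × 25.3 / 20.1) ≈ 362.16.
Cost at Q* = (D/Q*)S + (Q*/2)H = √(2DSH) ≈ $7,279.34.
Cost at Q = 160: (52,100/160)×25.3 + (160/2)×20.1 = $8,238.31 + $1,608.00 = $9,846.31.
Excess = $9,846.31 − $7,279.34 = $2,566.97.

Extra cost ≈ $2,567 per year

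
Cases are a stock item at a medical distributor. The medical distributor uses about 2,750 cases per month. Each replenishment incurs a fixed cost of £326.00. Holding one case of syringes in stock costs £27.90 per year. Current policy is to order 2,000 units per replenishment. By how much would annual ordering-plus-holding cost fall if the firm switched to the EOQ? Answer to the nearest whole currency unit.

Annual demand D = 2,750 × 12 = 33,000.
EOQ = √(2DS/H) = √(2 × 33,000 × 326 / 27.9) ≈ 878.17.
Cost at Q* = (D/Q*)S + (Q*/2)H = √(2DSH) ≈ £24,500.95.
Cost at Q = 2,000: (33,000/2,000)×326 + (2,000/2)×27.9 = £5,379.00 + £27,900.00 = £33,279.00.
Excess = £33,279.00 − £24,500.95 = £8,778.05.

Extra cost ≈ £8,778 per year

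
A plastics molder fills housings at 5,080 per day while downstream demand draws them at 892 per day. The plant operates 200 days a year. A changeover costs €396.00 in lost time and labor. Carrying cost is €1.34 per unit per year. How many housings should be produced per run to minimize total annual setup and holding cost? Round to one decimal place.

Annual demand D = 892 × 200 = 178,400.
Production build-up factor (1 − d/p) = 1 − 892/5,080 = 0.8244.
Q* = √(2DS / (H(1 − d/p))) = √(2 × 178,400 × 396 / (1.34 × 0.8244)).
= √(141,292,800 / 1.1047) ≈ 11309.311.

Q* ≈ 11,309.3 housings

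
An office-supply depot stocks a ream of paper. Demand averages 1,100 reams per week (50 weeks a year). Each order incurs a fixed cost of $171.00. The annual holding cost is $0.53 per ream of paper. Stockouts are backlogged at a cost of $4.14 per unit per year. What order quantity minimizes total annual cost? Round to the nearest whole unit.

Annual demand D = 1,100 × 50 = 55,000.
With planned backorders, Q* = √(2DS/H) · √((H+B)/B).
√(2DS/H) = √(2 × 55,000 × 171 / 0.53) = 5957.396.
√((H+B)/B) = √((0.53+4.14)/4.14) = 1.0621.
Q* ≈ 6327.246.

Q* ≈ 6,327 reams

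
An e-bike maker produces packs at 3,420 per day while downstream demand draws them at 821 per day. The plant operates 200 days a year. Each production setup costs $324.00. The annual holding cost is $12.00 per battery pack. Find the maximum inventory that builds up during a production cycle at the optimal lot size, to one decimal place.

I_max ≈ 2,595.8 packs

Annual demand D = 821 × 200 = 164,200.
Production build-up factor (1 − d/p) = 1 − 821/3,420 = 0.7599.
Q* = √(2DS / (H(1 − d/p))) = √(2 × 164,200 × 324 / (12 × 0.7599)).
= √(106,401,600 / 9.1193) ≈ 3415.807.
Maximum inventory = Q*(1 − d/p) = 3415.807 × 0.7599 ≈ 2595.814.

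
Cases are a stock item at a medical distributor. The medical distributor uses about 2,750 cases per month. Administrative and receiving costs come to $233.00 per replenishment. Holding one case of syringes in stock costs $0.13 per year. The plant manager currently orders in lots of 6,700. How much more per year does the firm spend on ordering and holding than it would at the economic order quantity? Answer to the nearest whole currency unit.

Annual demand D = 2,750 × 12 = 33,000.
EOQ = √(2DS/H) = √(2 × 33,000 × 233 / 0.13) ≈ 10876.23.
Cost at Q* = (D/Q*)S + (Q*/2)H = √(2DSH) ≈ $1,413.91.
Cost at Q = 6,700: (33,000/6,700)×233 + (6,700/2)×0.13 = $1,147.61 + $435.50 = $1,583.11.
Excess = $1,583.11 − $1,413.91 = $169.20.

Extra cost ≈ $169 per year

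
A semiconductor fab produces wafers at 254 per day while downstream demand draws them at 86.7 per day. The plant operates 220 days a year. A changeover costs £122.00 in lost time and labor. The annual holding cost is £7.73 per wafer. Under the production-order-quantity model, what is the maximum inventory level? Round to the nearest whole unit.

Annual demand D = 86.7 × 220 = 19,074.
Production build-up factor (1 − d/p) = 1 − 86.7/254 = 0.6587.
Q* = √(2DS / (H(1 − d/p))) = √(2 × 19,074 × 122 / (7.73 × 0.6587)).
= √(4,654,056 / 5.0915) ≈ 956.082.
Maximum inventory = Q*(1 − d/p) = 956.082 × 0.6587 ≈ 629.734.

I_max ≈ 630 wafers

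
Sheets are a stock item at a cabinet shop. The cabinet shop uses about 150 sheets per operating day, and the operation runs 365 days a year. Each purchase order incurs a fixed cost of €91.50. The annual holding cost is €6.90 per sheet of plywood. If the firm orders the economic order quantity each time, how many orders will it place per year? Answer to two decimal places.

Annual demand D = 150 × 365 = 54,750.
The optimal lot size = √(2DS/H) = √(2 × 54,750 × 91.5 / 6.9) ≈ 1205.02.
Orders per year = D / Q* = 54,750 / 1205.02 ≈ 45.435.

N ≈ 45.44 orders per year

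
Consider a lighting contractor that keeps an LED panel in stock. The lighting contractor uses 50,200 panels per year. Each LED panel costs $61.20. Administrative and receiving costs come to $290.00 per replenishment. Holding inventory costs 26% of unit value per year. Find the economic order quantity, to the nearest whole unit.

Q* ≈ 1,353 panels

Holding cost H = 0.26 × $61.20 = $15.9120 per unit per year.
EOQ = √(2DS / H) = √(2 × 50,200 × 290 / 15.912).
= √(29,116,000 / 15.912) = √1,829,813.9769 ≈ 1352.706.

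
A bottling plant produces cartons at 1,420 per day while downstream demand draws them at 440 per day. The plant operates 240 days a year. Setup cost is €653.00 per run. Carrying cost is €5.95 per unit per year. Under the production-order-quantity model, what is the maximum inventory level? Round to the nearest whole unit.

Annual demand D = 440 × 240 = 105,600.
Production build-up factor (1 − d/p) = 1 − 440/1,420 = 0.6901.
Q* = √(2DS / (H(1 − d/p))) = √(2 × 105,600 × 653 / (5.95 × 0.6901)).
= √(137,913,600 / 4.1063) ≈ 5795.304.
Maximum inventory = Q*(1 − d/p) = 5795.304 × 0.6901 ≈ 3999.576.

I_max ≈ 4,000 cartons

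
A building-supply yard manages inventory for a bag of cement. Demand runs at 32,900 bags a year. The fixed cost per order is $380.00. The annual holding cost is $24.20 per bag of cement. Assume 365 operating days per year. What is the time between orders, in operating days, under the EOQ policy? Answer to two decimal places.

EOQ = √(2DS/H) = √(2 × 32,900 × 380 / 24.2) ≈ 1016.48.
Cycle time = Q*/D × 365 = 1016.48 / 32,900 × 365 ≈ 11.277 days.

T ≈ 11.28 days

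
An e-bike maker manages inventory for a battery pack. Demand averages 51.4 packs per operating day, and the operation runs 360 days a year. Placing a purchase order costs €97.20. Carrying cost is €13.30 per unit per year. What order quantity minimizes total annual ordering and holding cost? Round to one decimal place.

Q* ≈ 520.1 packs

Annual demand D = 51.4 × 360 = 18,504.
EOQ = √(2DS / H) = √(2 × 18,504 × 97.2 / 13.3).
= √(3,597,177.6 / 13.3) = √270,464.4812 ≈ 520.062.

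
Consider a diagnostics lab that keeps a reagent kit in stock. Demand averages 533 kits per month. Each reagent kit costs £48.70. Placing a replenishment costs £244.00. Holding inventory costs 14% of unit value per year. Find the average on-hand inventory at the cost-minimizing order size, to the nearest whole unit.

Average inventory ≈ 338 kits

Annual demand D = 533 × 12 = 6,396.
Holding cost H = 0.14 × £48.70 = £6.8180 per unit per year.
EOQ = √(2DS/H) = √(2 × 6,396 × 244 / 6.818) ≈ 676.61.
Average inventory = Q*/2 ≈ 676.61 / 2 = 338.303.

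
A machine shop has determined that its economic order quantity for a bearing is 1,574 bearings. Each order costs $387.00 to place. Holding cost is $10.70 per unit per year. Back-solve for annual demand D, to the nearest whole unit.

D ≈ 34,249 bearings per year

Invert the EOQ relation Q*² = 2DS/H.
From Q* = √(2DS/H): D = Q*²H / (2S) = 1,574² × 10.7 / (2 × 387) = 34249.345.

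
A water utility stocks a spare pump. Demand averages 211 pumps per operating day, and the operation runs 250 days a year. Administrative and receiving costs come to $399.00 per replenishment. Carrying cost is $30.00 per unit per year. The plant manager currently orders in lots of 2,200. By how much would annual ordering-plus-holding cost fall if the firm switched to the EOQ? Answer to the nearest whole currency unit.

Annual demand D = 211 × 250 = 52,750.
EOQ = √(2DS/H) = √(2 × 52,750 × 399 / 30) ≈ 1184.55.
Cost at Q* = (D/Q*)S + (Q*/2)H = √(2DSH) ≈ $35,536.39.
Cost at Q = 2,200: (52,750/2,200)×399 + (2,200/2)×30 = $9,566.93 + $33,000.00 = $42,566.93.
Excess = $42,566.93 − $35,536.39 = $7,030.54.

Extra cost ≈ $7,031 per year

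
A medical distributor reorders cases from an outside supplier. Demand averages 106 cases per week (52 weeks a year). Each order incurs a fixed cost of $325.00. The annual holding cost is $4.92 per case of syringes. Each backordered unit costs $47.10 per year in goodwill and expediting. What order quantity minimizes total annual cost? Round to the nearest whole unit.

Annual demand D = 106 × 52 = 5,512.
With planned backorders, Q* = √(2DS/H) · √((H+B)/B).
√(2DS/H) = √(2 × 5,512 × 325 / 4.92) = 853.353.
√((H+B)/B) = √((4.92+47.1)/47.1) = 1.0509.
Q* ≈ 896.816.

Q* ≈ 897 cases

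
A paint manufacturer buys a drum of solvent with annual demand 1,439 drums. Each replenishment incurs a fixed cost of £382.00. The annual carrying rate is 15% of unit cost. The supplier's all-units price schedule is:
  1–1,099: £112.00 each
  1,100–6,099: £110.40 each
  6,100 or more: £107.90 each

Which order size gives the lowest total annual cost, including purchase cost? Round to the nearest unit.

Holding cost per unit per year at price C is H = 0.15·C.
Evaluate total cost at each tier's feasible EOQ or, if the EOQ is below the tier, at the tier's minimum quantity.
EOQ at £112.00 = 255.8 (feasible in tier 1): TC = 1,439×£112.00 + (1,439/255.8)×382 + (255.8/2)×0.15×£112.00 = £165,465.66.
EOQ at £110.40 = 257.7 < 1100, so use break Q=1100: TC = 1,439×£110.40 + (1,439/1100.0)×382 + (1100.0/2)×0.15×£110.40 = £168,473.33.
EOQ at £107.90 = 260.6 < 6100, so use break Q=6100: TC = 1,439×£107.90 + (1,439/6100.0)×382 + (6100.0/2)×0.15×£107.90 = £204,722.46.
Lowest total cost is £165,465.66 at Q = 255.8.

Q* ≈ 256 drums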